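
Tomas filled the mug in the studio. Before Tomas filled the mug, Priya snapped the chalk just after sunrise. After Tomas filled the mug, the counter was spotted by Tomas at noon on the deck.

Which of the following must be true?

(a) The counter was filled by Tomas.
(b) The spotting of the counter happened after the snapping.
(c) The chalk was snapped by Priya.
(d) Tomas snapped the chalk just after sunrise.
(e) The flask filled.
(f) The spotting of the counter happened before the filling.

(b), (c)

(a) Not entailed — Tomas filled the mug, not the counter; the counter belongs to the spotting event.
(b) Entailed — the narrative places the snapping before the spotting.
(c) Entailed — dropping 'just after sunrise' leaves a sub-description the original still satisfies.
(d) Not entailed — the passage has Priya snapping the chalk, not Tomas.
(e) Not entailed — the mug is what filled, not the flask.
(f) Not entailed — the narrative places the filling before the spotting, not after.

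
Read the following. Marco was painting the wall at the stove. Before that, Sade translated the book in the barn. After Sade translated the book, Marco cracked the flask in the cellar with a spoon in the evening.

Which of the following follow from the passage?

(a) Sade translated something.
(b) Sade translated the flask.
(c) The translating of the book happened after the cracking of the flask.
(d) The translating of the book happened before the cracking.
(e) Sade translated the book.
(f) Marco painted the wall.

(a), (d), (e)

(a) Entailed — the original entails any weakening of itself; this just drops 'in the barn' and generalizes the patient.
(b) Not entailed — Sade translated the book, not the flask; the flask belongs to the cracking event.
(c) Not entailed — the narrative places the translating before the cracking, not after.
(d) Entailed — the narrative places the translating before the cracking.
(e) Entailed — this follows by dropping conjuncts from the translating event's description.
(f) Not entailed — 'was painting' is progressive on an accomplishment; it does not entail the completed 'painted'.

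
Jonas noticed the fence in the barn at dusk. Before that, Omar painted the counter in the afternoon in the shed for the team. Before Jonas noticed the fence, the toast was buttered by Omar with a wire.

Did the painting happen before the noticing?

yes

The narrative orders the painting before the noticing.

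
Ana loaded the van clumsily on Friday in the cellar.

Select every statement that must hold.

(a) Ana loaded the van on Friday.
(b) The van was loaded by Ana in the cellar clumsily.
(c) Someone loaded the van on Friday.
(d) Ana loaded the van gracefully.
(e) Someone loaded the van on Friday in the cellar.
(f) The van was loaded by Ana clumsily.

(a), (b), (c), (e), (f)

(a) Entailed — this follows by dropping conjuncts from the loading event's description.
(b) Entailed — every conjunct here is already in the original loading event.
(c) Entailed — every conjunct here is already in the original loading event.
(d) Not entailed — 'gracefully' adds a manner not in (and inconsistent with) the original.
(e) Entailed — dropping 'clumsily' and generalizing the agent leaves a sub-description the original still satisfies.
(f) Entailed — every conjunct here is already in the original loading event.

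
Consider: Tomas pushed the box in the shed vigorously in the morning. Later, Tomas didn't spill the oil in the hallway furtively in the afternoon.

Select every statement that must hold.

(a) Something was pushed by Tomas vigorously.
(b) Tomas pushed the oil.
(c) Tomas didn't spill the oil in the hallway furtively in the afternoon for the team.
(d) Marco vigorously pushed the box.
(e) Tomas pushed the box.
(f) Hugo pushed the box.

(a), (c), (e)

(a) Entailed — every conjunct here is already in the original pushing event.
(b) Not entailed — Tomas pushed the box, not the oil; the oil belongs to the spilling event.
(c) Entailed — under negation, adding a further restriction is entailed: if no such spilling event occurred, none occurred for the team either.
(d) Not entailed — the passage has Tomas pushing the box, not Marco.
(e) Entailed — every conjunct here is already in the original pushing event.
(f) Not entailed — the passage has Tomas pushing the box, not Hugo.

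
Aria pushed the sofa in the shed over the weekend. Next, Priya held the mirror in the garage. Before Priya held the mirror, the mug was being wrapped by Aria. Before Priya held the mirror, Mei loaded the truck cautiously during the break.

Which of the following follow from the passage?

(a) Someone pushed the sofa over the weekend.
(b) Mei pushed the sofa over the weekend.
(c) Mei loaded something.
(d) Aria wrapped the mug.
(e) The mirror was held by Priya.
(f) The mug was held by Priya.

(a) Entailed — this follows by dropping conjuncts from the pushing event's description.
(b) Not entailed — the passage has Aria pushing the sofa, not Mei.
(c) Entailed — this follows by dropping conjuncts from the loading event's description.
(d) Not entailed — 'was wrapping' is progressive on an accomplishment; it does not entail the completed 'wrapped'.
(e) Entailed — dropping 'in the garage' leaves a sub-description the original still satisfies.
(f) Not entailed — Priya held the mirror, not the mug; the mug belongs to the wrapping event.

(a), (c), (e)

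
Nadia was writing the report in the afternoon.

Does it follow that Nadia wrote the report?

'was writing' is progressive; for an accomplishment like 'write the report', it doesn't entail completion.

no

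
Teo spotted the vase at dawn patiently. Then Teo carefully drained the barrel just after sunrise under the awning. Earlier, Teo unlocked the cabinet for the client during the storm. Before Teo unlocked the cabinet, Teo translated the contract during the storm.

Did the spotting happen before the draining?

yes

The narrative orders the spotting before the draining.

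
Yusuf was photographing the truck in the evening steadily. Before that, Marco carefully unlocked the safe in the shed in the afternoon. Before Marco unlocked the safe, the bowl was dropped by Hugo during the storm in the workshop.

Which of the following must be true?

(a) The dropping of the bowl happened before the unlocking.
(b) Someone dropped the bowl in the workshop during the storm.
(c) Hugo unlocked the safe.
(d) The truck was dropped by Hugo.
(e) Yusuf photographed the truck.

(a), (b)

(a) Entailed — the narrative places the dropping before the unlocking.
(b) Entailed — this follows by dropping conjuncts from the dropping event's description.
(c) Not entailed — the passage has Marco unlocking the safe, not Hugo.
(d) Not entailed — Hugo dropped the bowl, not the truck; the truck belongs to the photographing event.
(e) Not entailed — 'was photographing' is progressive on an accomplishment; it does not entail the completed 'photographed'.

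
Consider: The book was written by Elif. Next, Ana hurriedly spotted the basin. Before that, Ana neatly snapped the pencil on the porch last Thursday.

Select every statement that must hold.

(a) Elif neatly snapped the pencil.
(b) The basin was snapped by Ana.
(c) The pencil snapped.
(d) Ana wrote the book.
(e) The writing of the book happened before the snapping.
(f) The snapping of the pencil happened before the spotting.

(a) Not entailed — the passage has Ana snapping the pencil, not Elif.
(b) Not entailed — Ana snapped the pencil, not the basin; the basin belongs to the spotting event.
(c) Entailed — 'Ana snapped the pencil' is causative; it entails the inchoative 'the pencil snapped'.
(d) Not entailed — the passage has Elif writing the book, not Ana.
(e) Not entailed — the narrative doesn't order the writing relative to the snapping.
(f) Entailed — the narrative places the snapping before the spotting.

(c), (f)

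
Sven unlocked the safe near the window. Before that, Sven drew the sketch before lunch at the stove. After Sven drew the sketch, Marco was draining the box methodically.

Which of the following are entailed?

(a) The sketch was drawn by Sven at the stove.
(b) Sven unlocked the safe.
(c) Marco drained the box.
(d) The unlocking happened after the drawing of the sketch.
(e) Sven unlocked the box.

(a) Entailed — every conjunct here is already in the original drawing event.
(b) Entailed — this follows by dropping conjuncts from the unlocking event's description.
(c) Not entailed — 'was draining' is progressive on an accomplishment; it does not entail the completed 'drained'.
(d) Entailed — the narrative places the drawing before the unlocking.
(e) Not entailed — Sven unlocked the safe, not the box; the box belongs to the draining event.

(a), (b), (d)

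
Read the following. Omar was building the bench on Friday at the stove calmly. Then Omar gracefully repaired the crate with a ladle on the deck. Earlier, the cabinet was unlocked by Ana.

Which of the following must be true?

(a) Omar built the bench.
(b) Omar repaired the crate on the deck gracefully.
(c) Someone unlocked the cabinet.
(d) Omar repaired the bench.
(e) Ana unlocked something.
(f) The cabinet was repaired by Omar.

(a) Not entailed — 'was building' is progressive on an accomplishment; it does not entail the completed 'built'.
(b) Entailed — dropping 'with a ladle' leaves a sub-description the original still satisfies.
(c) Entailed — this follows by dropping conjuncts from the unlocking event's description.
(d) Not entailed — Omar repaired the crate, not the bench; the bench belongs to the building event.
(e) Entailed — every conjunct here is already in the original unlocking event.
(f) Not entailed — Omar repaired the crate, not the cabinet; the cabinet belongs to the unlocking event.

(b), (c), (e)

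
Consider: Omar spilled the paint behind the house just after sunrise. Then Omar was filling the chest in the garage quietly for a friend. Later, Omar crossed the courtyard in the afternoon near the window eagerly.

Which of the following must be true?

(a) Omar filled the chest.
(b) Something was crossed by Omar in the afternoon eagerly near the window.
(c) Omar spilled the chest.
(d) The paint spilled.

(a) Not entailed — 'was filling' is progressive on an accomplishment; it does not entail the completed 'filled'.
(b) Entailed — this follows by dropping conjuncts from the crossing event's description.
(c) Not entailed — Omar spilled the paint, not the chest; the chest belongs to the filling event.
(d) Entailed — 'Omar spilled the paint' is causative; it entails the inchoative 'the paint spilled'.

(b), (d)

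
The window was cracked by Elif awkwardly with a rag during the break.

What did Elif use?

a rag

'with a rag' marks the instrument of the cracking event.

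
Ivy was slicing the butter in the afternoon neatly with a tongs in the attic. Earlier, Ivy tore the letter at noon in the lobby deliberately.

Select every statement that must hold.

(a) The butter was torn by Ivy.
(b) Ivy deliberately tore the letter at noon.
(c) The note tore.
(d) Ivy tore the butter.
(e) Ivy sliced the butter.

(b)

(a) Not entailed — Ivy tore the letter, not the butter; the butter belongs to the slicing event.
(b) Entailed — the original entails any weakening of itself; this just drops 'in the lobby'.
(c) Not entailed — the letter is what tore, not the note.
(d) Not entailed — Ivy tore the letter, not the butter; the butter belongs to the slicing event.
(e) Not entailed — 'was slicing' is progressive on an accomplishment; it does not entail the completed 'sliced'.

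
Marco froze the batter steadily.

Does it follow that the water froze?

Nothing is said about any water; only the batter is affected.

no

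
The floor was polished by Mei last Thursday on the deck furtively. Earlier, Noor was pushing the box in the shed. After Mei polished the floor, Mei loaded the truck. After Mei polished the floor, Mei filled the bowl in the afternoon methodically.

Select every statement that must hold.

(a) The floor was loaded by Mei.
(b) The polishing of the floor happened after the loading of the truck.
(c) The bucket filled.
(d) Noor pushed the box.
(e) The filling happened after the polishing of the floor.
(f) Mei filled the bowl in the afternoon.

(a) Not entailed — Mei loaded the truck, not the floor; the floor belongs to the polishing event.
(b) Not entailed — the narrative places the polishing before the loading, not after.
(c) Not entailed — the bowl is what filled, not the bucket.
(d) Entailed — 'push' is an activity; 'was pushing' entails that some pushing happened, so 'pushed' holds.
(e) Entailed — the narrative places the polishing before the filling.
(f) Entailed — this follows by dropping conjuncts from the filling event's description.

(d), (e), (f)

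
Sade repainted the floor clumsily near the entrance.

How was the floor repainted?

clumsily

'clumsily' marks the manner of the repainting event.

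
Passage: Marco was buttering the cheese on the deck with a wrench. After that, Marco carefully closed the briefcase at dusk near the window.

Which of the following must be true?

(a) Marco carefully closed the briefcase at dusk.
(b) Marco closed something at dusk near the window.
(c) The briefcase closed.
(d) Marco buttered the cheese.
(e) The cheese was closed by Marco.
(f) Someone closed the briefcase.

(a), (b), (c), (f)

(a) Entailed — dropping 'near the window' leaves a sub-description the original still satisfies.
(b) Entailed — this follows by dropping conjuncts from the closing event's description.
(c) Entailed — 'Marco closed the briefcase' is causative; it entails the inchoative 'the briefcase closed'.
(d) Not entailed — 'was buttering' is progressive on an accomplishment; it does not entail the completed 'buttered'.
(e) Not entailed — Marco closed the briefcase, not the cheese; the cheese belongs to the buttering event.
(f) Entailed — the original entails any weakening of itself; this just drops 'near the window', 'at dusk', 'carefully' and generalizes the agent.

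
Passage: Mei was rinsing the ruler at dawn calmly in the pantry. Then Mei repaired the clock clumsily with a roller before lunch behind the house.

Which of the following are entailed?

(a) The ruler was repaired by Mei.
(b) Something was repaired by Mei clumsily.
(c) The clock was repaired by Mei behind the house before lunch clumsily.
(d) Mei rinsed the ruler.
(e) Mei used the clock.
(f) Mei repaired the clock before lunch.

(a) Not entailed — Mei repaired the clock, not the ruler; the ruler belongs to the rinsing event.
(b) Entailed — this follows by dropping conjuncts from the repairing event's description.
(c) Entailed — dropping 'with a roller' leaves a sub-description the original still satisfies.
(d) Entailed — 'rinse' is an activity; 'was rinsing' entails that some rinsing happened, so 'rinsed' holds.
(e) Not entailed — the clock is the patient, not an instrument — Mei used a roller.
(f) Entailed — dropping 'clumsily', 'behind the house', 'with a roller' leaves a sub-description the original still satisfies.

(b), (c), (d), (f)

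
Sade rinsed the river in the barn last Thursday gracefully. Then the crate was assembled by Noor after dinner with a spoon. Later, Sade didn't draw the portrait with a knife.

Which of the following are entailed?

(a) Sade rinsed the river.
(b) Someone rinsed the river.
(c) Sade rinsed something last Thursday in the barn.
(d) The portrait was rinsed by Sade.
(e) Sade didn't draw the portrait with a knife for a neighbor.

(a) Entailed — the original entails any weakening of itself; this just drops 'gracefully', 'in the barn', 'last Thursday'.
(b) Entailed — dropping 'gracefully', 'in the barn', 'last Thursday' and generalizing the agent leaves a sub-description the original still satisfies.
(c) Entailed — the original entails any weakening of itself; this just drops 'gracefully' and generalizes the patient.
(d) Not entailed — Sade rinsed the river, not the portrait; the portrait belongs to the drawing event.
(e) Entailed — under negation, adding a further restriction is entailed: if no such drawing event occurred, none occurred for a neighbor either.

(a), (b), (c), (e)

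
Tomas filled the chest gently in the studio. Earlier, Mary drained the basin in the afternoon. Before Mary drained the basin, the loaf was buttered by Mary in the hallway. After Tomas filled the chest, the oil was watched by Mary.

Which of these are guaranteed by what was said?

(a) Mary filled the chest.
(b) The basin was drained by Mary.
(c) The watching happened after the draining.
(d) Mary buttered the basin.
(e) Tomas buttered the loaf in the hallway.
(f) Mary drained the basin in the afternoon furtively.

(a) Not entailed — the passage has Tomas filling the chest, not Mary.
(b) Entailed — every conjunct here is already in the original draining event.
(c) Entailed — the narrative places the draining before the watching.
(d) Not entailed — Mary buttered the loaf, not the basin; the basin belongs to the draining event.
(e) Not entailed — the passage has Mary buttering the loaf, not Tomas.
(f) Not entailed — 'furtively' adds information not in the original event.

(b), (c)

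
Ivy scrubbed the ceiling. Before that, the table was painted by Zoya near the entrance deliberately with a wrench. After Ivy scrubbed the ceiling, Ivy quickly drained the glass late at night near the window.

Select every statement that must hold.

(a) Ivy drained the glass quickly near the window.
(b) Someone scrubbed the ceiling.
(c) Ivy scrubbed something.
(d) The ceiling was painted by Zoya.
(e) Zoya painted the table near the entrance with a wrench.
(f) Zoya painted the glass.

(a) Entailed — this follows by dropping conjuncts from the draining event's description.
(b) Entailed — generalizing the agent leaves a sub-description the original still satisfies.
(c) Entailed — generalizing the patient leaves a sub-description the original still satisfies.
(d) Not entailed — Zoya painted the table, not the ceiling; the ceiling belongs to the scrubbing event.
(e) Entailed — this follows by dropping conjuncts from the painting event's description.
(f) Not entailed — Zoya painted the table, not the glass; the glass belongs to the draining event.

(a), (b), (c), (e)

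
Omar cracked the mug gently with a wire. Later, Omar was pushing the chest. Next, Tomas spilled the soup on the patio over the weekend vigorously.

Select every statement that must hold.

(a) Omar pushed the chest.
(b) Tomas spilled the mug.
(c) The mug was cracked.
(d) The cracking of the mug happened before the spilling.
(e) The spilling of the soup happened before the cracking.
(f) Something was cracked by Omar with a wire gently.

(a) Entailed — 'push' is an activity; 'was pushing' entails that some pushing happened, so 'pushed' holds.
(b) Not entailed — Tomas spilled the soup, not the mug; the mug belongs to the cracking event.
(c) Entailed — this follows by dropping conjuncts from the cracking event's description.
(d) Entailed — the narrative places the cracking before the spilling.
(e) Not entailed — the narrative places the cracking before the spilling, not after.
(f) Entailed — every conjunct here is already in the original cracking event.

(a), (c), (d), (f)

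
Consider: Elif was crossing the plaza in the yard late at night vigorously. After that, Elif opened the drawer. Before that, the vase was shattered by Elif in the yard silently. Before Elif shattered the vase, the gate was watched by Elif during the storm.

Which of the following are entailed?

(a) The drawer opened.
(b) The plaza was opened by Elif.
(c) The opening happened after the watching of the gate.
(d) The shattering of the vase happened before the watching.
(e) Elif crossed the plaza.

(a) Entailed — 'Elif opened the drawer' is causative; it entails the inchoative 'the drawer opened'.
(b) Not entailed — Elif opened the drawer, not the plaza; the plaza belongs to the crossing event.
(c) Entailed — the narrative places the watching before the opening.
(d) Not entailed — the narrative places the watching before the shattering, not after.
(e) Not entailed — 'was crossing' is progressive on an accomplishment; it does not entail the completed 'crossed'.

(a), (c)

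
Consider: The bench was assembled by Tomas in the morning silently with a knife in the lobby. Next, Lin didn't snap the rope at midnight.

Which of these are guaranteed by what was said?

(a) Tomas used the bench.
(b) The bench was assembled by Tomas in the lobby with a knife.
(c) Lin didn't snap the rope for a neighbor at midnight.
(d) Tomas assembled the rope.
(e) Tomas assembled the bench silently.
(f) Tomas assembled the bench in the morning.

(a) Not entailed — the bench is the patient, not an instrument — Tomas used a knife.
(b) Entailed — the original entails any weakening of itself; this just drops 'silently', 'in the morning'.
(c) Entailed — under negation, adding a further restriction is entailed: if no such snapping event occurred, none occurred for a neighbor either.
(d) Not entailed — Tomas assembled the bench, not the rope; the rope belongs to the snapping event.
(e) Entailed — every conjunct here is already in the original assembling event.
(f) Entailed — the original entails any weakening of itself; this just drops 'in the lobby', 'with a knife', 'silently'.

(b), (c), (e), (f)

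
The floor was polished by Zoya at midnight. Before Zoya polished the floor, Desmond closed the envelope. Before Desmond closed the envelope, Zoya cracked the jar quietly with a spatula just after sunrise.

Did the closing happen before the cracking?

The narrative orders the cracking before the closing.

no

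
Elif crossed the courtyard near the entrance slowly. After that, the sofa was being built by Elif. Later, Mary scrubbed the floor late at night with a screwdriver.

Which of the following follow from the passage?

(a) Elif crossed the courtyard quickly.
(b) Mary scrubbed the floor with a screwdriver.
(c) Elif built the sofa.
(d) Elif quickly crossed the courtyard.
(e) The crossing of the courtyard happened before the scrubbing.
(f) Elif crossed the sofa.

(a) Not entailed — 'quickly' adds a manner not in (and inconsistent with) the original.
(b) Entailed — this follows by dropping conjuncts from the scrubbing event's description.
(c) Not entailed — 'was building' is progressive on an accomplishment; it does not entail the completed 'built'.
(d) Not entailed — 'quickly' adds a manner not in (and inconsistent with) the original.
(e) Entailed — the narrative places the crossing before the scrubbing.
(f) Not entailed — Elif crossed the courtyard, not the sofa; the sofa belongs to the building event.

(b), (e)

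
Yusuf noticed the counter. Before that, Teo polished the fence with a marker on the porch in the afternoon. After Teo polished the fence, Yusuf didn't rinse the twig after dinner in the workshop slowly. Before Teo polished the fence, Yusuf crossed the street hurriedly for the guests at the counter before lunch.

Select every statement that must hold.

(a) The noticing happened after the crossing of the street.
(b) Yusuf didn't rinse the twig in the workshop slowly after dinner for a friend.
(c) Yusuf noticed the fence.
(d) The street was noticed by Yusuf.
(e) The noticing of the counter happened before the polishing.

(a), (b)

(a) Entailed — the narrative places the crossing before the noticing.
(b) Entailed — under negation, adding a further restriction is entailed: if no such rinsing event occurred, none occurred for a friend either.
(c) Not entailed — Yusuf noticed the counter, not the fence; the fence belongs to the polishing event.
(d) Not entailed — Yusuf noticed the counter, not the street; the street belongs to the crossing event.
(e) Not entailed — the narrative places the polishing before the noticing, not after.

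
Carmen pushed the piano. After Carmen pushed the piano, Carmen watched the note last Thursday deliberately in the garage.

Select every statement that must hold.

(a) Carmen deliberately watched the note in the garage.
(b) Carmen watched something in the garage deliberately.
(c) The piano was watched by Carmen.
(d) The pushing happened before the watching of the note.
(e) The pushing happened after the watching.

(a), (b), (d)

(a) Entailed — dropping 'last Thursday' leaves a sub-description the original still satisfies.
(b) Entailed — every conjunct here is already in the original watching event.
(c) Not entailed — Carmen watched the note, not the piano; the piano belongs to the pushing event.
(d) Entailed — the narrative places the pushing before the watching.
(e) Not entailed — the narrative places the pushing before the watching, not after.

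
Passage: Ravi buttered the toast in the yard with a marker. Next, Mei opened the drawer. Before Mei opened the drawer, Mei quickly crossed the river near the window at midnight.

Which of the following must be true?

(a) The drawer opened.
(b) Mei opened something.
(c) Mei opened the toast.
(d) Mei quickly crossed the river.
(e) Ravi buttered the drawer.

(a) Entailed — 'Mei opened the drawer' is causative; it entails the inchoative 'the drawer opened'.
(b) Entailed — every conjunct here is already in the original opening event.
(c) Not entailed — Mei opened the drawer, not the toast; the toast belongs to the buttering event.
(d) Entailed — dropping 'at midnight', 'near the window' leaves a sub-description the original still satisfies.
(e) Not entailed — Ravi buttered the toast, not the drawer; the drawer belongs to the opening event.

(a), (b), (d)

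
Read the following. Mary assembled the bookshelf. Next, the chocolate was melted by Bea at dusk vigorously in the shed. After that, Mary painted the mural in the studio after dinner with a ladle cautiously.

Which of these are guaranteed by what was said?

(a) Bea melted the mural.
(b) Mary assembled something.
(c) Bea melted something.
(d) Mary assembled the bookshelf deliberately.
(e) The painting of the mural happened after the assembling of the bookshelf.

(a) Not entailed — Bea melted the chocolate, not the mural; the mural belongs to the painting event.
(b) Entailed — this follows by dropping conjuncts from the assembling event's description.
(c) Entailed — every conjunct here is already in the original melting event.
(d) Not entailed — 'deliberately' adds information not in the original event.
(e) Entailed — the narrative places the assembling before the painting.

(b), (c), (e)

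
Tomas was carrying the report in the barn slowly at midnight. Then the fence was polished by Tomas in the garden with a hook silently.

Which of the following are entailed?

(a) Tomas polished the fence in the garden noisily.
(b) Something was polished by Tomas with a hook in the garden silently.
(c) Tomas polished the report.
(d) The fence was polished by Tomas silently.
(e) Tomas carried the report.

(a) Not entailed — 'noisily' adds a manner not in (and inconsistent with) the original.
(b) Entailed — every conjunct here is already in the original polishing event.
(c) Not entailed — Tomas polished the fence, not the report; the report belongs to the carrying event.
(d) Entailed — dropping 'with a hook', 'in the garden' leaves a sub-description the original still satisfies.
(e) Entailed — 'carry' is an activity; 'was carrying' entails that some carrying happened, so 'carried' holds.

(b), (d), (e)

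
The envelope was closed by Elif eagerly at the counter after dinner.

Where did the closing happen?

'at the counter' marks the location of the closing event.

at the counter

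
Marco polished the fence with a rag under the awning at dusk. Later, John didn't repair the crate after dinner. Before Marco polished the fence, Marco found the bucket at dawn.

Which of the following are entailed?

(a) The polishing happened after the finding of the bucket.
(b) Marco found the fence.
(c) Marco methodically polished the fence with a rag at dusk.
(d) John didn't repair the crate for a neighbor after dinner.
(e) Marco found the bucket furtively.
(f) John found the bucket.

(a) Entailed — the narrative places the finding before the polishing.
(b) Not entailed — Marco found the bucket, not the fence; the fence belongs to the polishing event.
(c) Not entailed — 'methodically' adds information not in the original event.
(d) Entailed — under negation, adding a further restriction is entailed: if no such repairing event occurred, none occurred for a neighbor either.
(e) Not entailed — 'furtively' adds information not in the original event.
(f) Not entailed — the passage has Marco finding the bucket, not John.

(a), (d)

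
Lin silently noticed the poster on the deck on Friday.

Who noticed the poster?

Lin

'Lin' marks the agent of the noticing event.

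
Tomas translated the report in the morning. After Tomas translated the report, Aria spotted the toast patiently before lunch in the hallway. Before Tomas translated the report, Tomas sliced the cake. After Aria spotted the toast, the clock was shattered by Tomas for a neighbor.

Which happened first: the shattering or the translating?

the translating

The connectives place the translating before the shattering.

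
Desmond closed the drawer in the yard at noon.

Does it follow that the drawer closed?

'Desmond closed the drawer' is the causative; it entails the inchoative 'the drawer closed'.

yes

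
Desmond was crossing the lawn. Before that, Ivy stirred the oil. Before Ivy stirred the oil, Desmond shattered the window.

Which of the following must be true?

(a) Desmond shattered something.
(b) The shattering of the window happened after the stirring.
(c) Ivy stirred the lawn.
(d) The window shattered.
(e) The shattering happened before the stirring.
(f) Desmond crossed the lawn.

(a) Entailed — generalizing the patient leaves a sub-description the original still satisfies.
(b) Not entailed — the narrative places the shattering before the stirring, not after.
(c) Not entailed — Ivy stirred the oil, not the lawn; the lawn belongs to the crossing event.
(d) Entailed — 'Desmond shattered the window' is causative; it entails the inchoative 'the window shattered'.
(e) Entailed — the narrative places the shattering before the stirring.
(f) Not entailed — 'was crossing' is progressive on an accomplishment; it does not entail the completed 'crossed'.

(a), (d), (e)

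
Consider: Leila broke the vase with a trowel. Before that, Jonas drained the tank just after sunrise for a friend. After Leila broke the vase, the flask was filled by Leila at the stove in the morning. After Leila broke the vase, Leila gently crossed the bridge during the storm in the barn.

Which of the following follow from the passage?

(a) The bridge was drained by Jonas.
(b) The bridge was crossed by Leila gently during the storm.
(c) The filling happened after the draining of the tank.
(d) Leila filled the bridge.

(a) Not entailed — Jonas drained the tank, not the bridge; the bridge belongs to the crossing event.
(b) Entailed — every conjunct here is already in the original crossing event.
(c) Entailed — the narrative places the draining before the filling.
(d) Not entailed — Leila filled the flask, not the bridge; the bridge belongs to the crossing event.

(b), (c)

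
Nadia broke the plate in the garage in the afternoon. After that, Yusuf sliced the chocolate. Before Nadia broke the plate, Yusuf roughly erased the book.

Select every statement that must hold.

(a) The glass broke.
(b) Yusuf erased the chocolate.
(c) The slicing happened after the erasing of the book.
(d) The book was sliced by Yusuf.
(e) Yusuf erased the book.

(c), (e)

(a) Not entailed — the plate is what broke, not the glass.
(b) Not entailed — Yusuf erased the book, not the chocolate; the chocolate belongs to the slicing event.
(c) Entailed — the narrative places the erasing before the slicing.
(d) Not entailed — Yusuf sliced the chocolate, not the book; the book belongs to the erasing event.
(e) Entailed — the original entails any weakening of itself; this just drops 'roughly'.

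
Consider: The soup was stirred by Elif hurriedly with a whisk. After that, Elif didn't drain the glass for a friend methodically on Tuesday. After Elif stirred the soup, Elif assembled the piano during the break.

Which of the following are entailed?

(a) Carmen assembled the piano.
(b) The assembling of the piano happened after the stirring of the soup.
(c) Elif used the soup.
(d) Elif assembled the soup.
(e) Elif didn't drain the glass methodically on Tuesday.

(a) Not entailed — the passage has Elif assembling the piano, not Carmen.
(b) Entailed — the narrative places the stirring before the assembling.
(c) Not entailed — the soup is the patient, not an instrument — Elif used a whisk.
(d) Not entailed — Elif assembled the piano, not the soup; the soup belongs to the stirring event.
(e) Not entailed — dropping 'for a friend' under negation is not valid — the original leaves open that Elif drained the glass some other way.

(b)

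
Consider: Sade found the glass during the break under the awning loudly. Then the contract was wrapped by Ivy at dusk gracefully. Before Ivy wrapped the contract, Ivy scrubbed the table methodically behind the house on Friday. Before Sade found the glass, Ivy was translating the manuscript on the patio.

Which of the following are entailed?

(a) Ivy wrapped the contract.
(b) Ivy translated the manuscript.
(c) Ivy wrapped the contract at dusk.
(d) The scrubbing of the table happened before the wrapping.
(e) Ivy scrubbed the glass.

(a) Entailed — every conjunct here is already in the original wrapping event.
(b) Not entailed — 'was translating' is progressive on an accomplishment; it does not entail the completed 'translated'.
(c) Entailed — the original entails any weakening of itself; this just drops 'gracefully'.
(d) Entailed — the narrative places the scrubbing before the wrapping.
(e) Not entailed — Ivy scrubbed the table, not the glass; the glass belongs to the finding event.

(a), (c), (d)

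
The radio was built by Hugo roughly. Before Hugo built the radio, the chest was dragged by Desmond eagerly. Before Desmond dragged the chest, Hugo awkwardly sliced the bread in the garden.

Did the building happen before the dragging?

no

The narrative orders the dragging before the building.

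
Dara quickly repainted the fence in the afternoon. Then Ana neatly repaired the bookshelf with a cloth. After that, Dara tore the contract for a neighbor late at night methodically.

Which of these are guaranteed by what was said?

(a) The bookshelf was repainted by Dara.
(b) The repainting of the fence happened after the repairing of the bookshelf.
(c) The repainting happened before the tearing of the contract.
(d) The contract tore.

(a) Not entailed — Dara repainted the fence, not the bookshelf; the bookshelf belongs to the repairing event.
(b) Not entailed — the narrative places the repainting before the repairing, not after.
(c) Entailed — the narrative places the repainting before the tearing.
(d) Entailed — 'Dara tore the contract' is causative; it entails the inchoative 'the contract tore'.

(c), (d)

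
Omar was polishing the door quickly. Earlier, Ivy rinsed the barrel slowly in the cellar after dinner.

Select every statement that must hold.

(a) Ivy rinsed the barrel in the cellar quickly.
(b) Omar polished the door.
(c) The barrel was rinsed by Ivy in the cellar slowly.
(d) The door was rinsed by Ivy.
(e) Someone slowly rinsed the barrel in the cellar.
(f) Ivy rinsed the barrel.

(a) Not entailed — 'quickly' adds a manner not in (and inconsistent with) the original.
(b) Entailed — 'polish' is an activity; 'was polishing' entails that some polishing happened, so 'polished' holds.
(c) Entailed — this follows by dropping conjuncts from the rinsing event's description.
(d) Not entailed — Ivy rinsed the barrel, not the door; the door belongs to the polishing event.
(e) Entailed — dropping 'after dinner' and generalizing the agent leaves a sub-description the original still satisfies.
(f) Entailed — dropping 'in the cellar', 'after dinner', 'slowly' leaves a sub-description the original still satisfies.

(b), (c), (e), (f)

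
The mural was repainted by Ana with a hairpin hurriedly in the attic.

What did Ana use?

'with a hairpin' marks the instrument of the repainting event.

a hairpin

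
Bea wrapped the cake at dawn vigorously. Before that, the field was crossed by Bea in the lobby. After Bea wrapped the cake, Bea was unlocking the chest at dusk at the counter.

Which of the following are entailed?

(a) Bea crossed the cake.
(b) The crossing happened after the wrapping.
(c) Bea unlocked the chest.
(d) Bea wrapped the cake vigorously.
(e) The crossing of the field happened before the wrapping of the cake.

(a) Not entailed — Bea crossed the field, not the cake; the cake belongs to the wrapping event.
(b) Not entailed — the narrative places the crossing before the wrapping, not after.
(c) Not entailed — 'was unlocking' is progressive on an accomplishment; it does not entail the completed 'unlocked'.
(d) Entailed — every conjunct here is already in the original wrapping event.
(e) Entailed — the narrative places the crossing before the wrapping.

(d), (e)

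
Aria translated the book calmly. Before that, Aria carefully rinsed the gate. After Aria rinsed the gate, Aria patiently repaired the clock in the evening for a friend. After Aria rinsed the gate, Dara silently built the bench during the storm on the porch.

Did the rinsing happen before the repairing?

The narrative orders the rinsing before the repairing.

yes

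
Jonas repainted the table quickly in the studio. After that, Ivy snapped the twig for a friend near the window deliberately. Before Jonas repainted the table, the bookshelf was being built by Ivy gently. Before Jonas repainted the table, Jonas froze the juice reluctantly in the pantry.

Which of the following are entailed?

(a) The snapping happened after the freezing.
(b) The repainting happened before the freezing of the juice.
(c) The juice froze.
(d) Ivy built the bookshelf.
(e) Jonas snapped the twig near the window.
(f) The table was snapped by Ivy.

(a) Entailed — the narrative places the freezing before the snapping.
(b) Not entailed — the narrative places the freezing before the repainting, not after.
(c) Entailed — 'Jonas froze the juice' is causative; it entails the inchoative 'the juice froze'.
(d) Not entailed — 'was building' is progressive on an accomplishment; it does not entail the completed 'built'.
(e) Not entailed — the passage has Ivy snapping the twig, not Jonas.
(f) Not entailed — Ivy snapped the twig, not the table; the table belongs to the repainting event.

(a), (c)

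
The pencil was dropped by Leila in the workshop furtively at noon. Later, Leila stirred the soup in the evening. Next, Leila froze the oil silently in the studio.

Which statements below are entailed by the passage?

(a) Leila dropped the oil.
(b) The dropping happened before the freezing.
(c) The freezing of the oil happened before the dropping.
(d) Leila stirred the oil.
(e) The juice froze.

(b)

(a) Not entailed — Leila dropped the pencil, not the oil; the oil belongs to the freezing event.
(b) Entailed — the narrative places the dropping before the freezing.
(c) Not entailed — the narrative places the dropping before the freezing, not after.
(d) Not entailed — Leila stirred the soup, not the oil; the oil belongs to the freezing event.
(e) Not entailed — the oil is what froze, not the juice.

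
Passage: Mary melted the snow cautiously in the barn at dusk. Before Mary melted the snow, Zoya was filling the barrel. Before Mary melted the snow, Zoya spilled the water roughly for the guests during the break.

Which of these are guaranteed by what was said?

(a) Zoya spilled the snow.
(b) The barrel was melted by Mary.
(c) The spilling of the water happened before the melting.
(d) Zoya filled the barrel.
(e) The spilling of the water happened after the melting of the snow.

(a) Not entailed — Zoya spilled the water, not the snow; the snow belongs to the melting event.
(b) Not entailed — Mary melted the snow, not the barrel; the barrel belongs to the filling event.
(c) Entailed — the narrative places the spilling before the melting.
(d) Not entailed — 'was filling' is progressive on an accomplishment; it does not entail the completed 'filled'.
(e) Not entailed — the narrative places the spilling before the melting, not after.

(c)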